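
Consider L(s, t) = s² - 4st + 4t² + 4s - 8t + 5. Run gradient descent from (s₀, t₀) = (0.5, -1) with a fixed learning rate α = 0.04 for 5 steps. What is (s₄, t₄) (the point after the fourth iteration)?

∇L = (2s - 4t + 4, -4s + 8t - 8)
Step 1: at (0.5, -1), ∇L = (9, -18) → (0.5, -1) − 0.04·(9, -18) = (0.14, -0.28)
Step 2: at (0.14, -0.28), ∇L = (5.4, -10.8) → (0.14, -0.28) − 0.04·(5.4, -10.8) = (-0.076, 0.152)
Step 3: at (-0.076, 0.152), ∇L = (3.24, -6.48) → (-0.076, 0.152) − 0.04·(3.24, -6.48) = (-0.2056, 0.4112)
Step 4: at (-0.2056, 0.4112), ∇L = (1.944, -3.888) → (-0.2056, 0.4112) − 0.04·(1.944, -3.888) = (-0.28336, 0.56672)

(-0.28336, 0.56672)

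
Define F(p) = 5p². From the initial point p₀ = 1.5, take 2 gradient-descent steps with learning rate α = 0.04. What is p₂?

0.54

F′(p) = 10p
p₁ = 1.5 − 0.04·15 = 0.9
p₂ = 0.9 − 0.04·9 = 0.54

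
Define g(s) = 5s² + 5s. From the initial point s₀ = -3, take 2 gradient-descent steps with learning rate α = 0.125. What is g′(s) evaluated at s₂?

g′(s) = 10s + 5
s₁ = -3 − 0.125·(-25) = 0.125
s₂ = 0.125 − 0.125·6.25 = -0.65625
g′(s) at (-0.65625) = -1.5625

-1.5625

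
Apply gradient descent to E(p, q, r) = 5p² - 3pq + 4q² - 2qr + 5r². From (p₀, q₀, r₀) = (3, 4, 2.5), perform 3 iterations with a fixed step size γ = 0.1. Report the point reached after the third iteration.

(0.288, 0.478, 0.192)

∇E = (10p - 3q, -3p + 8q - 2r, -2q + 10r)
(p₁, q₁, r₁) = (3, 4, 2.5) − 0.1·(18, 18, 17) = (1.2, 2.2, 0.8)
(p₂, q₂, r₂) = (1.2, 2.2, 0.8) − 0.1·(5.4, 12.4, 3.6) = (0.66, 0.96, 0.44)
(p₃, q₃, r₃) = (0.66, 0.96, 0.44) − 0.1·(3.72, 4.82, 2.48) = (0.288, 0.478, 0.192)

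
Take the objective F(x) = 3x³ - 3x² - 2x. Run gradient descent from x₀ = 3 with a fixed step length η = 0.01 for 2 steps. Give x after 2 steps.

2.039311

F′(x) = 9x² - 6x - 2
Step 1: F′(3) = 61; x₁ = 3 − 0.01·61 = 2.39
Step 2: F′(2.39) = 35.0689; x₂ = 2.39 − 0.01·35.0689 = 2.039311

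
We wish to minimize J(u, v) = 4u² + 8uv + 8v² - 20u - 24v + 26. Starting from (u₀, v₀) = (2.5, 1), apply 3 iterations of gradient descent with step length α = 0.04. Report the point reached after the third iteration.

∇J = (8u + 8v - 20, 8u + 16v - 24)
Step 1: at (2.5, 1), ∇J = (8, 12) → (2.5, 1) − 0.04·(8, 12) = (2.18, 0.52)
Step 2: at (2.18, 0.52), ∇J = (1.6, 1.76) → (2.18, 0.52) − 0.04·(1.6, 1.76) = (2.116, 0.4496)
Step 3: at (2.116, 0.4496), ∇J = (0.5248, 0.1216) → (2.116, 0.4496) − 0.04·(0.5248, 0.1216) = (2.095008, 0.444736)

(2.095008, 0.444736)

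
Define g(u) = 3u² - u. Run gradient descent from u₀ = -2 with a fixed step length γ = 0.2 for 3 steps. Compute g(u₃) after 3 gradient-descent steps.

g′(u) = 6u - 1
Step 1: g′(-2) = -13; u₁ = -2 − 0.2·(-13) = 0.6
Step 2: g′(0.6) = 2.6; u₂ = 0.6 − 0.2·2.6 = 0.08
Step 3: g′(0.08) = -0.52; u₃ = 0.08 − 0.2·(-0.52) = 0.184
g(0.184) = -0.082432

-0.082432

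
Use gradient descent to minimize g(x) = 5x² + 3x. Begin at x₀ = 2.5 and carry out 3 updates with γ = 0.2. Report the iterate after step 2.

g′(x) = 10x + 3
Step 1: g′(2.5) = 28; x₁ = 2.5 − 0.2·28 = -3.1
Step 2: g′(-3.1) = -28; x₂ = -3.1 − 0.2·(-28) = 2.5

2.5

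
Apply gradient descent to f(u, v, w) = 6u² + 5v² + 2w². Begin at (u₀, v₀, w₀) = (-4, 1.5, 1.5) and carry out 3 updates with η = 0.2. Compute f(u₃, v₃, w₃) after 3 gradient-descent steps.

∇f = (12u, 10v, 4w)
(u₁, v₁, w₁) = (-4, 1.5, 1.5) − 0.2·(-48, 15, 6) = (5.6, -1.5, 0.3)
(u₂, v₂, w₂) = (5.6, -1.5, 0.3) − 0.2·(67.2, -15, 1.2) = (-7.84, 1.5, 0.06)
(u₃, v₃, w₃) = (-7.84, 1.5, 0.06) − 0.2·(-94.08, 15, 0.24) = (10.976, -1.5, 0.012)
f(10.976, -1.5, 0.012) = 734.085744

734.085744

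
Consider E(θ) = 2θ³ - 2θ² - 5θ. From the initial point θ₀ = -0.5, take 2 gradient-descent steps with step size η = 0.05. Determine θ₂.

E′(θ) = 6θ² - 4θ - 5
θ₁ = -0.5 − 0.05·(-1.5) = -0.425
θ₂ = -0.425 − 0.05·(-2.21625) = -0.3141875

-0.3141875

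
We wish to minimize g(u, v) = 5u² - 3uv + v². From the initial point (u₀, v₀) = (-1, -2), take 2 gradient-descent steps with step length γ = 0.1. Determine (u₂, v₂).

(-0.57, -1.7)

∇g = (10u - 3v, -3u + 2v)
(u₁, v₁) = (-1, -2) − 0.1·(-4, -1) = (-0.6, -1.9)
(u₂, v₂) = (-0.6, -1.9) − 0.1·(-0.3, -2) = (-0.57, -1.7)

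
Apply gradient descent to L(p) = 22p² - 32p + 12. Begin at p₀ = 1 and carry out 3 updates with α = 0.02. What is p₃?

L′(p) = 44p - 32
Step 1: L′(1) = 12; p₁ = 1 − 0.02·12 = 0.76
Step 2: L′(0.76) = 1.44; p₂ = 0.76 − 0.02·1.44 = 0.7312
Step 3: L′(0.7312) = 0.1728; p₃ = 0.7312 − 0.02·0.1728 = 0.727744

0.727744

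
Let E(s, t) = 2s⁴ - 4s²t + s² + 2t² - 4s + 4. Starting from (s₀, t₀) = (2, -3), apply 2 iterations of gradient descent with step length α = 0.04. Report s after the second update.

∇E = (8s³ - 8st + 2s - 4, -4s² + 4t)
Step 1: at (2, -3), ∇E = (112, -28) → (2, -3) − 0.04·(112, -28) = (-2.48, -1.88)
Step 2: at (-2.48, -1.88), ∇E = (-168.283136, -32.1216) → (-2.48, -1.88) − 0.04·(-168.283136, -32.1216) = (4.25132544, -0.595136)
s = 4.25132544

4.25132544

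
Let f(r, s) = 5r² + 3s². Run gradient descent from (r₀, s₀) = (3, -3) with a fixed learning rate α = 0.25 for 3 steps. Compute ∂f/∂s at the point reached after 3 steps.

2.25

∇f = (10r, 6s)
(r₁, s₁) = (3, -3) − 0.25·(30, -18) = (-4.5, 1.5)
(r₂, s₂) = (-4.5, 1.5) − 0.25·(-45, 9) = (6.75, -0.75)
(r₃, s₃) = (6.75, -0.75) − 0.25·(67.5, -4.5) = (-10.125, 0.375)
∂f/∂s at (-10.125, 0.375) = 2.25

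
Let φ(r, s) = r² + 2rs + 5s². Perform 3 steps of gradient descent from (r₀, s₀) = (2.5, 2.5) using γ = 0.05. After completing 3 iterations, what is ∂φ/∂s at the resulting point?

2.8

∇φ = (2r + 2s, 2r + 10s)
Step 1: at (2.5, 2.5), ∇φ = (10, 30) → (2.5, 2.5) − 0.05·(10, 30) = (2, 1)
Step 2: at (2, 1), ∇φ = (6, 14) → (2, 1) − 0.05·(6, 14) = (1.7, 0.3)
Step 3: at (1.7, 0.3), ∇φ = (4, 6.4) → (1.7, 0.3) − 0.05·(4, 6.4) = (1.5, -0.02)
∂φ/∂s at (1.5, -0.02) = 2.8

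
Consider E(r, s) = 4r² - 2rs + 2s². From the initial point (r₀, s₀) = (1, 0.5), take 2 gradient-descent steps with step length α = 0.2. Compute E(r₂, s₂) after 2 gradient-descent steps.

∇E = (8r - 2s, -2r + 4s)
Step 1: at (1, 0.5), ∇E = (7, 0) → (1, 0.5) − 0.2·(7, 0) = (-0.4, 0.5)
Step 2: at (-0.4, 0.5), ∇E = (-4.2, 2.8) → (-0.4, 0.5) − 0.2·(-4.2, 2.8) = (0.44, -0.06)
E(0.44, -0.06) = 0.8344

0.8344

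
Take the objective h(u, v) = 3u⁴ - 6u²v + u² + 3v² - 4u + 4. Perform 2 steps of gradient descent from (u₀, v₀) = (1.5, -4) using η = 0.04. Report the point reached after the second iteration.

∇h = (12u³ - 12uv + 2u - 4, -6u² + 6v)
(u₁, v₁) = (1.5, -4) − 0.04·(111.5, -37.5) = (-2.96, -2.5)
(u₂, v₂) = (-2.96, -2.5) − 0.04·(-409.932032, -67.5696) = (13.43728128, 0.202784)

(13.43728128, 0.202784)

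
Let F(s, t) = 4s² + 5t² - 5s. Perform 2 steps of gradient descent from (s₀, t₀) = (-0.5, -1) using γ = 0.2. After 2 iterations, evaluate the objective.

∇F = (8s - 5, 10t)
(s₁, t₁) = (-0.5, -1) − 0.2·(-9, -10) = (1.3, 1)
(s₂, t₂) = (1.3, 1) − 0.2·(5.4, 10) = (0.22, -1)
F(0.22, -1) = 4.0936

4.0936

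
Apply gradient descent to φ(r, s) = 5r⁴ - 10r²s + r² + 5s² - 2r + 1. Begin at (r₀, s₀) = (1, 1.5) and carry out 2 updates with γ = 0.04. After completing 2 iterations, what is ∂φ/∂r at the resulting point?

∇φ = (20r³ - 20rs + 2r - 2, -10r² + 10s)
Step 1: at (1, 1.5), ∇φ = (-10, 5) → (1, 1.5) − 0.04·(-10, 5) = (1.4, 1.3)
Step 2: at (1.4, 1.3), ∇φ = (19.28, -6.6) → (1.4, 1.3) − 0.04·(19.28, -6.6) = (0.6288, 1.564)
∂φ/∂r at (0.6288, 1.564) = -15.43884640256

-15.43884640256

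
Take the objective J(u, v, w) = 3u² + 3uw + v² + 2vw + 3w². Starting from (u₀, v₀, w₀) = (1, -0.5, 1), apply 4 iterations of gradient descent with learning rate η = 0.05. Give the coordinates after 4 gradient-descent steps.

∇J = (6u + 3w, 2v + 2w, 3u + 2v + 6w)
(u₁, v₁, w₁) = (1, -0.5, 1) − 0.05·(9, 1, 8) = (0.55, -0.55, 0.6)
(u₂, v₂, w₂) = (0.55, -0.55, 0.6) − 0.05·(5.1, 0.1, 4.15) = (0.295, -0.555, 0.3925)
(u₃, v₃, w₃) = (0.295, -0.555, 0.3925) − 0.05·(2.9475, -0.325, 2.13) = (0.147625, -0.53875, 0.286)
(u₄, v₄, w₄) = (0.147625, -0.53875, 0.286) − 0.05·(1.74375, -0.5055, 1.081375) = (0.0604375, -0.513475, 0.23193125)

(0.0604375, -0.513475, 0.23193125)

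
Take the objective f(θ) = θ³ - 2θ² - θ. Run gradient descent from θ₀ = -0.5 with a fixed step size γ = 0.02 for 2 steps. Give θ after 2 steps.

f′(θ) = 3θ² - 4θ - 1
Step 1: f′(-0.5) = 1.75; θ₁ = -0.5 − 0.02·1.75 = -0.535
Step 2: f′(-0.535) = 1.998675; θ₂ = -0.535 − 0.02·1.998675 = -0.5749735

-0.5749735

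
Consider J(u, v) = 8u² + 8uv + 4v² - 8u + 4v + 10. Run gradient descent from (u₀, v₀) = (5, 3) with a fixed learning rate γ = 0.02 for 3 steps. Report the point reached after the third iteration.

(1.385792, 0.277312)

∇J = (16u + 8v - 8, 8u + 8v + 4)
(u₁, v₁) = (5, 3) − 0.02·(96, 68) = (3.08, 1.64)
(u₂, v₂) = (3.08, 1.64) − 0.02·(54.4, 41.76) = (1.992, 0.8048)
(u₃, v₃) = (1.992, 0.8048) − 0.02·(30.3104, 26.3744) = (1.385792, 0.277312)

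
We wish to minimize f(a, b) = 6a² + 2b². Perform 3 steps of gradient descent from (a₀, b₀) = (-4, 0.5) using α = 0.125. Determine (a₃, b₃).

(0.5, 0.0625)

∇f = (12a, 4b)
Step 1: at (-4, 0.5), ∇f = (-48, 2) → (-4, 0.5) − 0.125·(-48, 2) = (2, 0.25)
Step 2: at (2, 0.25), ∇f = (24, 1) → (2, 0.25) − 0.125·(24, 1) = (-1, 0.125)
Step 3: at (-1, 0.125), ∇f = (-12, 0.5) → (-1, 0.125) − 0.125·(-12, 0.5) = (0.5, 0.0625)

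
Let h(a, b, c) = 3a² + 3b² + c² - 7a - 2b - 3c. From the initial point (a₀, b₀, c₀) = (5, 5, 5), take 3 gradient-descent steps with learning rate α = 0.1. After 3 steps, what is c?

∇h = (6a - 7, 6b - 2, 2c - 3)
Step 1: at (5, 5, 5), ∇h = (23, 28, 7) → (5, 5, 5) − 0.1·(23, 28, 7) = (2.7, 2.2, 4.3)
Step 2: at (2.7, 2.2, 4.3), ∇h = (9.2, 11.2, 5.6) → (2.7, 2.2, 4.3) − 0.1·(9.2, 11.2, 5.6) = (1.78, 1.08, 3.74)
Step 3: at (1.78, 1.08, 3.74), ∇h = (3.68, 4.48, 4.48) → (1.78, 1.08, 3.74) − 0.1·(3.68, 4.48, 4.48) = (1.412, 0.632, 3.292)
c = 3.292

3.292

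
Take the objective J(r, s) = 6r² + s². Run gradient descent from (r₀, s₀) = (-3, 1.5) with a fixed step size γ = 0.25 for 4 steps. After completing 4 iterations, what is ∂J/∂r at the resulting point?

-576

∇J = (12r, 2s)
(r₁, s₁) = (-3, 1.5) − 0.25·(-36, 3) = (6, 0.75)
(r₂, s₂) = (6, 0.75) − 0.25·(72, 1.5) = (-12, 0.375)
(r₃, s₃) = (-12, 0.375) − 0.25·(-144, 0.75) = (24, 0.1875)
(r₄, s₄) = (24, 0.1875) − 0.25·(288, 0.375) = (-48, 0.09375)
∂J/∂r at (-48, 0.09375) = -576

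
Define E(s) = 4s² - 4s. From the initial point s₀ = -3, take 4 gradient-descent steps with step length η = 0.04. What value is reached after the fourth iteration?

E′(s) = 8s - 4
s₁ = -3 − 0.04·(-28) = -1.88
s₂ = -1.88 − 0.04·(-19.04) = -1.1184
s₃ = -1.1184 − 0.04·(-12.9472) = -0.600512
s₄ = -0.600512 − 0.04·(-8.804096) = -0.24834816

-0.24834816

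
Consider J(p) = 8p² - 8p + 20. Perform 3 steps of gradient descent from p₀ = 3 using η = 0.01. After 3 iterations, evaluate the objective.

J′(p) = 16p - 8
p₁ = 3 − 0.01·40 = 2.6
p₂ = 2.6 − 0.01·33.6 = 2.264
p₃ = 2.264 − 0.01·28.224 = 1.98176
J(1.98176) = 35.5649015808

35.5649015808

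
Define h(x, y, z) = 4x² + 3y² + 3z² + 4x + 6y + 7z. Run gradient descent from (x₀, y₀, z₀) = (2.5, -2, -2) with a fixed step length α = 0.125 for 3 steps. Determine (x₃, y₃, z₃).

(-0.5, -1.015625, -1.1796875)

∇h = (8x + 4, 6y + 6, 6z + 7)
(x₁, y₁, z₁) = (2.5, -2, -2) − 0.125·(24, -6, -5) = (-0.5, -1.25, -1.375)
(x₂, y₂, z₂) = (-0.5, -1.25, -1.375) − 0.125·(0, -1.5, -1.25) = (-0.5, -1.0625, -1.21875)
(x₃, y₃, z₃) = (-0.5, -1.0625, -1.21875) − 0.125·(0, -0.375, -0.3125) = (-0.5, -1.015625, -1.1796875)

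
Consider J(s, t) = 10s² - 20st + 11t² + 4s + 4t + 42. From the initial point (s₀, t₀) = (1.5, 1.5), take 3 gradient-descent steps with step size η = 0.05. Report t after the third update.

0.6515

∇J = (20s - 20t + 4, -20s + 22t + 4)
Step 1: at (1.5, 1.5), ∇J = (4, 7) → (1.5, 1.5) − 0.05·(4, 7) = (1.3, 1.15)
Step 2: at (1.3, 1.15), ∇J = (7, 3.3) → (1.3, 1.15) − 0.05·(7, 3.3) = (0.95, 0.985)
Step 3: at (0.95, 0.985), ∇J = (3.3, 6.67) → (0.95, 0.985) − 0.05·(3.3, 6.67) = (0.785, 0.6515)
t = 0.6515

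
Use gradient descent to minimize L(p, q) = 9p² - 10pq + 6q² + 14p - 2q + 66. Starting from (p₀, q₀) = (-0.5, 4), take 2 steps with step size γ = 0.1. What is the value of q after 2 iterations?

3.42

∇L = (18p - 10q + 14, -10p + 12q - 2)
Step 1: at (-0.5, 4), ∇L = (-35, 51) → (-0.5, 4) − 0.1·(-35, 51) = (3, -1.1)
Step 2: at (3, -1.1), ∇L = (79, -45.2) → (3, -1.1) − 0.1·(79, -45.2) = (-4.9, 3.42)
q = 3.42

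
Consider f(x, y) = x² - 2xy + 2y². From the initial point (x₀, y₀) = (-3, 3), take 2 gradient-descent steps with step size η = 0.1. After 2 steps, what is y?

∇f = (2x - 2y, -2x + 4y)
Step 1: at (-3, 3), ∇f = (-12, 18) → (-3, 3) − 0.1·(-12, 18) = (-1.8, 1.2)
Step 2: at (-1.8, 1.2), ∇f = (-6, 8.4) → (-1.8, 1.2) − 0.1·(-6, 8.4) = (-1.2, 0.36)
y = 0.36

0.36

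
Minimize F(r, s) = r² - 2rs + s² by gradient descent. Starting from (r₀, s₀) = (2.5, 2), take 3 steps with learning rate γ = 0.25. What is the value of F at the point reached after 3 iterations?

0

∇F = (2r - 2s, -2r + 2s)
Step 1: at (2.5, 2), ∇F = (1, -1) → (2.5, 2) − 0.25·(1, -1) = (2.25, 2.25)
Step 2: at (2.25, 2.25), ∇F = (0, 0) → (2.25, 2.25) − 0.25·(0, 0) = (2.25, 2.25)
Step 3: at (2.25, 2.25), ∇F = (0, 0) → (2.25, 2.25) − 0.25·(0, 0) = (2.25, 2.25)
F(2.25, 2.25) = 0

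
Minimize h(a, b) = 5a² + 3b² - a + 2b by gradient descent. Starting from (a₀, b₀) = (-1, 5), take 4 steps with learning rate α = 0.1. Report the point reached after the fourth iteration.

(0.1, -0.1968)

∇h = (10a - 1, 6b + 2)
Step 1: at (-1, 5), ∇h = (-11, 32) → (-1, 5) − 0.1·(-11, 32) = (0.1, 1.8)
Step 2: at (0.1, 1.8), ∇h = (0, 12.8) → (0.1, 1.8) − 0.1·(0, 12.8) = (0.1, 0.52)
Step 3: at (0.1, 0.52), ∇h = (0, 5.12) → (0.1, 0.52) − 0.1·(0, 5.12) = (0.1, 0.008)
Step 4: at (0.1, 0.008), ∇h = (0, 2.048) → (0.1, 0.008) − 0.1·(0, 2.048) = (0.1, -0.1968)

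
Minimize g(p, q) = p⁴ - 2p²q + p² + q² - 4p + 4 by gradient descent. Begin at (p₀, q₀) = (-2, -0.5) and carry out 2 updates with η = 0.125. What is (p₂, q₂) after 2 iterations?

∇g = (4p³ - 4pq + 2p - 4, -2p² + 2q)
(p₁, q₁) = (-2, -0.5) − 0.125·(-44, -9) = (3.5, 0.625)
(p₂, q₂) = (3.5, 0.625) − 0.125·(165.75, -23.25) = (-17.21875, 3.53125)

(-17.21875, 3.53125)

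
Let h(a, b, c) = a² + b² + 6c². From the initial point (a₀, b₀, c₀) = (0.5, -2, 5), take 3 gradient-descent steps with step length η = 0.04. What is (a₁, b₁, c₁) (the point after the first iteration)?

∇h = (2a, 2b, 12c)
Step 1: at (0.5, -2, 5), ∇h = (1, -4, 60) → (0.5, -2, 5) − 0.04·(1, -4, 60) = (0.46, -1.84, 2.6)

(0.46, -1.84, 2.6)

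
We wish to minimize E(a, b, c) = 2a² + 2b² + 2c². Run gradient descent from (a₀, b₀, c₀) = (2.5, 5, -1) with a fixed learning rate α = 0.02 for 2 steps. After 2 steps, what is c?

-0.8464

∇E = (4a, 4b, 4c)
Step 1: at (2.5, 5, -1), ∇E = (10, 20, -4) → (2.5, 5, -1) − 0.02·(10, 20, -4) = (2.3, 4.6, -0.92)
Step 2: at (2.3, 4.6, -0.92), ∇E = (9.2, 18.4, -3.68) → (2.3, 4.6, -0.92) − 0.02·(9.2, 18.4, -3.68) = (2.116, 4.232, -0.8464)
c = -0.8464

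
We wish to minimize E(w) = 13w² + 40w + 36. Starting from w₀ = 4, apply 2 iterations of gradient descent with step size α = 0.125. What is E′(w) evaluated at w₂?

729

E′(w) = 26w + 40
w₁ = 4 − 0.125·144 = -14
w₂ = -14 − 0.125·(-324) = 26.5
E′(w) at (26.5) = 729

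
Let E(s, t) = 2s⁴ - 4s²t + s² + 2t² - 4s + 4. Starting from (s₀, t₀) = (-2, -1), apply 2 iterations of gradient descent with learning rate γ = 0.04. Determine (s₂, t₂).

∇E = (8s³ - 8st + 2s - 4, -4s² + 4t)
(s₁, t₁) = (-2, -1) − 0.04·(-88, -20) = (1.52, -0.2)
(s₂, t₂) = (1.52, -0.2) − 0.04·(29.566464, -10.0416) = (0.33734144, 0.201664)

(0.33734144, 0.201664)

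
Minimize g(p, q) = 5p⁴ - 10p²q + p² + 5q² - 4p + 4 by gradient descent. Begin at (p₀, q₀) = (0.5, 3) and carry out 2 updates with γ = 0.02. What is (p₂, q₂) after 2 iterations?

∇g = (20p³ - 20pq + 2p - 4, -10p² + 10q)
(p₁, q₁) = (0.5, 3) − 0.02·(-30.5, 27.5) = (1.11, 2.45)
(p₂, q₂) = (1.11, 2.45) − 0.02·(-28.81738, 12.179) = (1.6863476, 2.20642)

(1.6863476, 2.20642)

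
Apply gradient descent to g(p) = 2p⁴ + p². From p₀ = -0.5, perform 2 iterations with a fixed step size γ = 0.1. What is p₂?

g′(p) = 8p³ + 2p
p₁ = -0.5 − 0.1·(-2) = -0.3
p₂ = -0.3 − 0.1·(-0.816) = -0.2184

-0.2184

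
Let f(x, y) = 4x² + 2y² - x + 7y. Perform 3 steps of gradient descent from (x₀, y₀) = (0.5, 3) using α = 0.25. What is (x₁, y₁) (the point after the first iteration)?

(-0.25, -1.75)

∇f = (8x - 1, 4y + 7)
Step 1: at (0.5, 3), ∇f = (3, 19) → (0.5, 3) − 0.25·(3, 19) = (-0.25, -1.75)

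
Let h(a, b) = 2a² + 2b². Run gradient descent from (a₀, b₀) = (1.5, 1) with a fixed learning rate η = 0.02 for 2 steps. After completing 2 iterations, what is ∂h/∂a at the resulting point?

5.0784

∇h = (4a, 4b)
Step 1: at (1.5, 1), ∇h = (6, 4) → (1.5, 1) − 0.02·(6, 4) = (1.38, 0.92)
Step 2: at (1.38, 0.92), ∇h = (5.52, 3.68) → (1.38, 0.92) − 0.02·(5.52, 3.68) = (1.2696, 0.8464)
∂h/∂a at (1.2696, 0.8464) = 5.0784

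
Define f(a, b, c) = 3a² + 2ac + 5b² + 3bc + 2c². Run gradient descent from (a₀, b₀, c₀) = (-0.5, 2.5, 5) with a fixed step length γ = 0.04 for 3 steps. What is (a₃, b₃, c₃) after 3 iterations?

(-0.9512, -0.35136, 2.806336)

∇f = (6a + 2c, 10b + 3c, 2a + 3b + 4c)
Step 1: at (-0.5, 2.5, 5), ∇f = (7, 40, 26.5) → (-0.5, 2.5, 5) − 0.04·(7, 40, 26.5) = (-0.78, 0.9, 3.94)
Step 2: at (-0.78, 0.9, 3.94), ∇f = (3.2, 20.82, 16.9) → (-0.78, 0.9, 3.94) − 0.04·(3.2, 20.82, 16.9) = (-0.908, 0.0672, 3.264)
Step 3: at (-0.908, 0.0672, 3.264), ∇f = (1.08, 10.464, 11.4416) → (-0.908, 0.0672, 3.264) − 0.04·(1.08, 10.464, 11.4416) = (-0.9512, -0.35136, 2.806336)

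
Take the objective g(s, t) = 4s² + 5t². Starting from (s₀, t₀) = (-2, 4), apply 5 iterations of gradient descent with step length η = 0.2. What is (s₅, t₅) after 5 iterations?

∇g = (8s, 10t)
Step 1: at (-2, 4), ∇g = (-16, 40) → (-2, 4) − 0.2·(-16, 40) = (1.2, -4)
Step 2: at (1.2, -4), ∇g = (9.6, -40) → (1.2, -4) − 0.2·(9.6, -40) = (-0.72, 4)
Step 3: at (-0.72, 4), ∇g = (-5.76, 40) → (-0.72, 4) − 0.2·(-5.76, 40) = (0.432, -4)
Step 4: at (0.432, -4), ∇g = (3.456, -40) → (0.432, -4) − 0.2·(3.456, -40) = (-0.2592, 4)
Step 5: at (-0.2592, 4), ∇g = (-2.0736, 40) → (-0.2592, 4) − 0.2·(-2.0736, 40) = (0.15552, -4)

(0.15552, -4)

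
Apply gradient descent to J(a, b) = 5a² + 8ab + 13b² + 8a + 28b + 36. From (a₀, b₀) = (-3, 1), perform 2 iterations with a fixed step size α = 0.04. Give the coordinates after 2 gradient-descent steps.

∇J = (10a + 8b + 8, 8a + 26b + 28)
Step 1: at (-3, 1), ∇J = (-14, 30) → (-3, 1) − 0.04·(-14, 30) = (-2.44, -0.2)
Step 2: at (-2.44, -0.2), ∇J = (-18, 3.28) → (-2.44, -0.2) − 0.04·(-18, 3.28) = (-1.72, -0.3312)

(-1.72, -0.3312)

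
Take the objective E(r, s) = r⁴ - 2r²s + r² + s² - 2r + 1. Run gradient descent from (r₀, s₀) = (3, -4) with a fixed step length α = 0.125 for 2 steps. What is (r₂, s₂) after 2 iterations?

∇E = (4r³ - 4rs + 2r - 2, -2r² + 2s)
(r₁, s₁) = (3, -4) − 0.125·(160, -26) = (-17, -0.75)
(r₂, s₂) = (-17, -0.75) − 0.125·(-19739, -579.5) = (2450.375, 71.6875)

(2450.375, 71.6875)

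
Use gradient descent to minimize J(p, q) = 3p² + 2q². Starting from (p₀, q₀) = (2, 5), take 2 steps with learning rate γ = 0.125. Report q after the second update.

∇J = (6p, 4q)
(p₁, q₁) = (2, 5) − 0.125·(12, 20) = (0.5, 2.5)
(p₂, q₂) = (0.5, 2.5) − 0.125·(3, 10) = (0.125, 1.25)
q = 1.25

1.25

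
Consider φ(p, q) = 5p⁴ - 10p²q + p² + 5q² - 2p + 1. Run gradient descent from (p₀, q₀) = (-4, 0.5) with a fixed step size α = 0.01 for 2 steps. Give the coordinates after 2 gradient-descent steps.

∇φ = (20p³ - 20pq + 2p - 2, -10p² + 10q)
(p₁, q₁) = (-4, 0.5) − 0.01·(-1250, -155) = (8.5, 2.05)
(p₂, q₂) = (8.5, 2.05) − 0.01·(11949, -702) = (-110.99, 9.07)

(-110.99, 9.07)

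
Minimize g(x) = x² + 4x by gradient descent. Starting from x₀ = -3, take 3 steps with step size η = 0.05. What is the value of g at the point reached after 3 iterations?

-3.468559

g′(x) = 2x + 4
x₁ = -3 − 0.05·(-2) = -2.9
x₂ = -2.9 − 0.05·(-1.8) = -2.81
x₃ = -2.81 − 0.05·(-1.62) = -2.729
g(-2.729) = -3.468559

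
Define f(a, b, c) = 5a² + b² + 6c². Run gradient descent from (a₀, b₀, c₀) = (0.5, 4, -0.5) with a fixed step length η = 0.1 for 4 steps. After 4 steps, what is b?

∇f = (10a, 2b, 12c)
(a₁, b₁, c₁) = (0.5, 4, -0.5) − 0.1·(5, 8, -6) = (0, 3.2, 0.1)
(a₂, b₂, c₂) = (0, 3.2, 0.1) − 0.1·(0, 6.4, 1.2) = (0, 2.56, -0.02)
(a₃, b₃, c₃) = (0, 2.56, -0.02) − 0.1·(0, 5.12, -0.24) = (0, 2.048, 0.004)
(a₄, b₄, c₄) = (0, 2.048, 0.004) − 0.1·(0, 4.096, 0.048) = (0, 1.6384, -0.0008)
b = 1.6384

1.6384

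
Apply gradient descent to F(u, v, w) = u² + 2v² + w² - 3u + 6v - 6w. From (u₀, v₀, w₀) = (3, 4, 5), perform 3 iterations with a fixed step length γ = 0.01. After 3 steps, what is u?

∇F = (2u - 3, 4v + 6, 2w - 6)
(u₁, v₁, w₁) = (3, 4, 5) − 0.01·(3, 22, 4) = (2.97, 3.78, 4.96)
(u₂, v₂, w₂) = (2.97, 3.78, 4.96) − 0.01·(2.94, 21.12, 3.92) = (2.9406, 3.5688, 4.9208)
(u₃, v₃, w₃) = (2.9406, 3.5688, 4.9208) − 0.01·(2.8812, 20.2752, 3.8416) = (2.911788, 3.366048, 4.882384)
u = 2.911788

2.911788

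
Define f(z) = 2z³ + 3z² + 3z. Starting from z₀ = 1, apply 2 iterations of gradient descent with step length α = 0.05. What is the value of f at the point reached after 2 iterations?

0.01886767578125

f′(z) = 6z² + 6z + 3
Step 1: f′(1) = 15; z₁ = 1 − 0.05·15 = 0.25
Step 2: f′(0.25) = 4.875; z₂ = 0.25 − 0.05·4.875 = 0.00625
f(0.00625) = 0.01886767578125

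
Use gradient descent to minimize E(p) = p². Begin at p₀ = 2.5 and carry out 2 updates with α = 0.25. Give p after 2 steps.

E′(p) = 2p
p₁ = 2.5 − 0.25·5 = 1.25
p₂ = 1.25 − 0.25·2.5 = 0.625

0.625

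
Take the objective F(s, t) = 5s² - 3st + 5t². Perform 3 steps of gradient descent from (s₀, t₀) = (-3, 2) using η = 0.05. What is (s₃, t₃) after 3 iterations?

(-0.2445, -0.030125)

∇F = (10s - 3t, -3s + 10t)
Step 1: at (-3, 2), ∇F = (-36, 29) → (-3, 2) − 0.05·(-36, 29) = (-1.2, 0.55)
Step 2: at (-1.2, 0.55), ∇F = (-13.65, 9.1) → (-1.2, 0.55) − 0.05·(-13.65, 9.1) = (-0.5175, 0.095)
Step 3: at (-0.5175, 0.095), ∇F = (-5.46, 2.5025) → (-0.5175, 0.095) − 0.05·(-5.46, 2.5025) = (-0.2445, -0.030125)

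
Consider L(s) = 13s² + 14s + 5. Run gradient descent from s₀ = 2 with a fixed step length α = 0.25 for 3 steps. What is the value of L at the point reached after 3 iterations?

2318787.203125

L′(s) = 26s + 14
Step 1: L′(2) = 66; s₁ = 2 − 0.25·66 = -14.5
Step 2: L′(-14.5) = -363; s₂ = -14.5 − 0.25·(-363) = 76.25
Step 3: L′(76.25) = 1996.5; s₃ = 76.25 − 0.25·1996.5 = -422.875
L(-422.875) = 2318787.203125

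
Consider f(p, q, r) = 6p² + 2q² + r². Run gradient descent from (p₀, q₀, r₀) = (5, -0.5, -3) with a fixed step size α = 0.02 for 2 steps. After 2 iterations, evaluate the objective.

58.04557952

∇f = (12p, 4q, 2r)
Step 1: at (5, -0.5, -3), ∇f = (60, -2, -6) → (5, -0.5, -3) − 0.02·(60, -2, -6) = (3.8, -0.46, -2.88)
Step 2: at (3.8, -0.46, -2.88), ∇f = (45.6, -1.84, -5.76) → (3.8, -0.46, -2.88) − 0.02·(45.6, -1.84, -5.76) = (2.888, -0.4232, -2.7648)
f(2.888, -0.4232, -2.7648) = 58.04557952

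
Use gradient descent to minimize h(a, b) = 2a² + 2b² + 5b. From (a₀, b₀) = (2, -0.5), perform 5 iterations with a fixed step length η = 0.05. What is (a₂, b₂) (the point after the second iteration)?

∇h = (4a, 4b + 5)
Step 1: at (2, -0.5), ∇h = (8, 3) → (2, -0.5) − 0.05·(8, 3) = (1.6, -0.65)
Step 2: at (1.6, -0.65), ∇h = (6.4, 2.4) → (1.6, -0.65) − 0.05·(6.4, 2.4) = (1.28, -0.77)

(1.28, -0.77)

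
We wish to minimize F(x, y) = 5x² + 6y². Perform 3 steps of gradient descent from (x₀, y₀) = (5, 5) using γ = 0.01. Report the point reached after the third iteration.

(3.645, 3.40736)

∇F = (10x, 12y)
Step 1: at (5, 5), ∇F = (50, 60) → (5, 5) − 0.01·(50, 60) = (4.5, 4.4)
Step 2: at (4.5, 4.4), ∇F = (45, 52.8) → (4.5, 4.4) − 0.01·(45, 52.8) = (4.05, 3.872)
Step 3: at (4.05, 3.872), ∇F = (40.5, 46.464) → (4.05, 3.872) − 0.01·(40.5, 46.464) = (3.645, 3.40736)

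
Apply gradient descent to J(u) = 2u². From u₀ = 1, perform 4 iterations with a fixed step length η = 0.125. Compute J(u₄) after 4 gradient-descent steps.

0.0078125

J′(u) = 4u
u₁ = 1 − 0.125·4 = 0.5
u₂ = 0.5 − 0.125·2 = 0.25
u₃ = 0.25 − 0.125·1 = 0.125
u₄ = 0.125 − 0.125·0.5 = 0.0625
J(0.0625) = 0.0078125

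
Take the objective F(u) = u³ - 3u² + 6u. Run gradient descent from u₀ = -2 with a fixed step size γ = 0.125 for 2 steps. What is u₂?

F′(u) = 3u² - 6u + 6
Step 1: F′(-2) = 30; u₁ = -2 − 0.125·30 = -5.75
Step 2: F′(-5.75) = 139.6875; u₂ = -5.75 − 0.125·139.6875 = -23.2109375

-23.2109375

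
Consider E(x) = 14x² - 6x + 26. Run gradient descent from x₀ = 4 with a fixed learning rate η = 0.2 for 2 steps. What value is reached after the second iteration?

80.32

E′(x) = 28x - 6
x₁ = 4 − 0.2·106 = -17.2
x₂ = -17.2 − 0.2·(-487.6) = 80.32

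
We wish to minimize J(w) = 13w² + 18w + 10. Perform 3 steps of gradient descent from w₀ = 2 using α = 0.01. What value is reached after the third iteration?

0.39868

J′(w) = 26w + 18
w₁ = 2 − 0.01·70 = 1.3
w₂ = 1.3 − 0.01·51.8 = 0.782
w₃ = 0.782 − 0.01·38.332 = 0.39868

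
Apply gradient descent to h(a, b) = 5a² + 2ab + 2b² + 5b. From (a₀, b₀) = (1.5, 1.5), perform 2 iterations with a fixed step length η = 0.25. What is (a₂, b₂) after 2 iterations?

∇h = (10a + 2b, 2a + 4b + 5)
(a₁, b₁) = (1.5, 1.5) − 0.25·(18, 14) = (-3, -2)
(a₂, b₂) = (-3, -2) − 0.25·(-34, -9) = (5.5, 0.25)

(5.5, 0.25)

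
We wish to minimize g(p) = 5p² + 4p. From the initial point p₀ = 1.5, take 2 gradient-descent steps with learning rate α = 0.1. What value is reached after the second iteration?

-0.4

g′(p) = 10p + 4
Step 1: g′(1.5) = 19; p₁ = 1.5 − 0.1·19 = -0.4
Step 2: g′(-0.4) = 0; p₂ = -0.4 − 0.1·0 = -0.4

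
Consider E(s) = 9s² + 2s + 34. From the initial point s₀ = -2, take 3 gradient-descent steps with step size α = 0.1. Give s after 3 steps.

E′(s) = 18s + 2
s₁ = -2 − 0.1·(-34) = 1.4
s₂ = 1.4 − 0.1·27.2 = -1.32
s₃ = -1.32 − 0.1·(-21.76) = 0.856

0.856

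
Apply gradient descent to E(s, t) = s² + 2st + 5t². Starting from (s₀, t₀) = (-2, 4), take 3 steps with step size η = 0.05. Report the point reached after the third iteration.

(-2.112, 0.88)

∇E = (2s + 2t, 2s + 10t)
Step 1: at (-2, 4), ∇E = (4, 36) → (-2, 4) − 0.05·(4, 36) = (-2.2, 2.2)
Step 2: at (-2.2, 2.2), ∇E = (0, 17.6) → (-2.2, 2.2) − 0.05·(0, 17.6) = (-2.2, 1.32)
Step 3: at (-2.2, 1.32), ∇E = (-1.76, 8.8) → (-2.2, 1.32) − 0.05·(-1.76, 8.8) = (-2.112, 0.88)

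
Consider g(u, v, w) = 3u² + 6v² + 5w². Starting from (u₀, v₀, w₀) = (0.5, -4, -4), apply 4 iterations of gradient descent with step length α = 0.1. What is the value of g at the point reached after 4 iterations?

∇g = (6u, 12v, 10w)
Step 1: at (0.5, -4, -4), ∇g = (3, -48, -40) → (0.5, -4, -4) − 0.1·(3, -48, -40) = (0.2, 0.8, 0)
Step 2: at (0.2, 0.8, 0), ∇g = (1.2, 9.6, 0) → (0.2, 0.8, 0) − 0.1·(1.2, 9.6, 0) = (0.08, -0.16, 0)
Step 3: at (0.08, -0.16, 0), ∇g = (0.48, -1.92, 0) → (0.08, -0.16, 0) − 0.1·(0.48, -1.92, 0) = (0.032, 0.032, 0)
Step 4: at (0.032, 0.032, 0), ∇g = (0.192, 0.384, 0) → (0.032, 0.032, 0) − 0.1·(0.192, 0.384, 0) = (0.0128, -0.0064, 0)
g(0.0128, -0.0064, 0) = 0.00073728

0.00073728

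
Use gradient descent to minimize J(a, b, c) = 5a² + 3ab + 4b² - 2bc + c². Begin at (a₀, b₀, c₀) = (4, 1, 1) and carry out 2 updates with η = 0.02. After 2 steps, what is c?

∇J = (10a + 3b, 3a + 8b - 2c, -2b + 2c)
(a₁, b₁, c₁) = (4, 1, 1) − 0.02·(43, 18, 0) = (3.14, 0.64, 1)
(a₂, b₂, c₂) = (3.14, 0.64, 1) − 0.02·(33.32, 12.54, 0.72) = (2.4736, 0.3892, 0.9856)
c = 0.9856

0.9856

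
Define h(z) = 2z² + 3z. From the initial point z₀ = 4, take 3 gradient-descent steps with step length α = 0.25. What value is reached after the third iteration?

h′(z) = 4z + 3
z₁ = 4 − 0.25·19 = -0.75
z₂ = -0.75 − 0.25·0 = -0.75
z₃ = -0.75 − 0.25·0 = -0.75

-0.75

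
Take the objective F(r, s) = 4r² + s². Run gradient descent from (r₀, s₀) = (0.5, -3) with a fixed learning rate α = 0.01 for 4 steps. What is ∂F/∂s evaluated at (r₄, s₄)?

-5.53420896

∇F = (8r, 2s)
(r₁, s₁) = (0.5, -3) − 0.01·(4, -6) = (0.46, -2.94)
(r₂, s₂) = (0.46, -2.94) − 0.01·(3.68, -5.88) = (0.4232, -2.8812)
(r₃, s₃) = (0.4232, -2.8812) − 0.01·(3.3856, -5.7624) = (0.389344, -2.823576)
(r₄, s₄) = (0.389344, -2.823576) − 0.01·(3.114752, -5.647152) = (0.35819648, -2.76710448)
∂F/∂s at (0.35819648, -2.76710448) = -5.53420896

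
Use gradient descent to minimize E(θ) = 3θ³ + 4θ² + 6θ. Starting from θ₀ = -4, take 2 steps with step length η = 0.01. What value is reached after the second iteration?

-7.240516

E′(θ) = 9θ² + 8θ + 6
Step 1: E′(-4) = 118; θ₁ = -4 − 0.01·118 = -5.18
Step 2: E′(-5.18) = 206.0516; θ₂ = -5.18 − 0.01·206.0516 = -7.240516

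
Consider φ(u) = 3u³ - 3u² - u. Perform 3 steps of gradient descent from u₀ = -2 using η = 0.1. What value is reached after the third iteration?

φ′(u) = 9u² - 6u - 1
Step 1: φ′(-2) = 47; u₁ = -2 − 0.1·47 = -6.7
Step 2: φ′(-6.7) = 443.21; u₂ = -6.7 − 0.1·443.21 = -51.021
Step 3: φ′(-51.021) = 23733.407969; u₃ = -51.021 − 0.1·23733.407969 = -2424.3617969

-2424.3617969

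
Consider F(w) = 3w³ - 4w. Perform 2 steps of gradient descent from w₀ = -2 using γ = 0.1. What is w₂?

-29.136

F′(w) = 9w² - 4
w₁ = -2 − 0.1·32 = -5.2
w₂ = -5.2 − 0.1·239.36 = -29.136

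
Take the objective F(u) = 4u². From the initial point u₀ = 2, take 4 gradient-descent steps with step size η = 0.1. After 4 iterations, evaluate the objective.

0.00004096

F′(u) = 8u
Step 1: F′(2) = 16; u₁ = 2 − 0.1·16 = 0.4
Step 2: F′(0.4) = 3.2; u₂ = 0.4 − 0.1·3.2 = 0.08
Step 3: F′(0.08) = 0.64; u₃ = 0.08 − 0.1·0.64 = 0.016
Step 4: F′(0.016) = 0.128; u₄ = 0.016 − 0.1·0.128 = 0.0032
F(0.0032) = 0.00004096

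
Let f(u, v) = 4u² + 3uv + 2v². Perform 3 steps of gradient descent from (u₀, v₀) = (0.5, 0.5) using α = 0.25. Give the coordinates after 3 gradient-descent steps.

(-1.6484375, -0.8671875)

∇f = (8u + 3v, 3u + 4v)
(u₁, v₁) = (0.5, 0.5) − 0.25·(5.5, 3.5) = (-0.875, -0.375)
(u₂, v₂) = (-0.875, -0.375) − 0.25·(-8.125, -4.125) = (1.15625, 0.65625)
(u₃, v₃) = (1.15625, 0.65625) − 0.25·(11.21875, 6.09375) = (-1.6484375, -0.8671875)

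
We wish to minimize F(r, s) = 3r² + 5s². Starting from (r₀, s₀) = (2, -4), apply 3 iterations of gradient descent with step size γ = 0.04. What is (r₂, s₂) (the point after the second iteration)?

(1.1552, -1.44)

∇F = (6r, 10s)
(r₁, s₁) = (2, -4) − 0.04·(12, -40) = (1.52, -2.4)
(r₂, s₂) = (1.52, -2.4) − 0.04·(9.12, -24) = (1.1552, -1.44)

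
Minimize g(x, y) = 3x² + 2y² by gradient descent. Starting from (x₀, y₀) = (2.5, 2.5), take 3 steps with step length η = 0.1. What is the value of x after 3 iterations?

0.16

∇g = (6x, 4y)
(x₁, y₁) = (2.5, 2.5) − 0.1·(15, 10) = (1, 1.5)
(x₂, y₂) = (1, 1.5) − 0.1·(6, 6) = (0.4, 0.9)
(x₃, y₃) = (0.4, 0.9) − 0.1·(2.4, 3.6) = (0.16, 0.54)
x = 0.16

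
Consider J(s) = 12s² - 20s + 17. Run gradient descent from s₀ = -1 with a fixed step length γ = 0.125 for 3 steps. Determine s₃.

J′(s) = 24s - 20
s₁ = -1 − 0.125·(-44) = 4.5
s₂ = 4.5 − 0.125·88 = -6.5
s₃ = -6.5 − 0.125·(-176) = 15.5

15.5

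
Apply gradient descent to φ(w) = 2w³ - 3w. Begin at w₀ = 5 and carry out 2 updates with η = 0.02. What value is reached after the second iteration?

1.610768

φ′(w) = 6w² - 3
Step 1: φ′(5) = 147; w₁ = 5 − 0.02·147 = 2.06
Step 2: φ′(2.06) = 22.4616; w₂ = 2.06 − 0.02·22.4616 = 1.610768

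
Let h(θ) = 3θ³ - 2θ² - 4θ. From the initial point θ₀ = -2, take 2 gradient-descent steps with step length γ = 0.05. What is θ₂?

-11.8

h′(θ) = 9θ² - 4θ - 4
θ₁ = -2 − 0.05·40 = -4
θ₂ = -4 − 0.05·156 = -11.8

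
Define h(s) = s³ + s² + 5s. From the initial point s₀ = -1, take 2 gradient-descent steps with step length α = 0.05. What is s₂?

h′(s) = 3s² + 2s + 5
s₁ = -1 − 0.05·6 = -1.3
s₂ = -1.3 − 0.05·7.47 = -1.6735

-1.6735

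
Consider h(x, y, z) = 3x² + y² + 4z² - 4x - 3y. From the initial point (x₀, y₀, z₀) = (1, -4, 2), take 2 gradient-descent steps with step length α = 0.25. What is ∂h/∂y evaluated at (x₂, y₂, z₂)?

-2.75

∇h = (6x - 4, 2y - 3, 8z)
(x₁, y₁, z₁) = (1, -4, 2) − 0.25·(2, -11, 16) = (0.5, -1.25, -2)
(x₂, y₂, z₂) = (0.5, -1.25, -2) − 0.25·(-1, -5.5, -16) = (0.75, 0.125, 2)
∂h/∂y at (0.75, 0.125, 2) = -2.75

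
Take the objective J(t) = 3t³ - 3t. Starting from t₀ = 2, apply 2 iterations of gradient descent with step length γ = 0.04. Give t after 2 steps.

J′(t) = 9t² - 3
Step 1: J′(2) = 33; t₁ = 2 − 0.04·33 = 0.68
Step 2: J′(0.68) = 1.1616; t₂ = 0.68 − 0.04·1.1616 = 0.633536

0.633536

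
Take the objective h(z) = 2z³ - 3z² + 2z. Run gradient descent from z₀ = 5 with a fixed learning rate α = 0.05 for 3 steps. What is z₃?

-3.6359347

h′(z) = 6z² - 6z + 2
Step 1: h′(5) = 122; z₁ = 5 − 0.05·122 = -1.1
Step 2: h′(-1.1) = 15.86; z₂ = -1.1 − 0.05·15.86 = -1.893
Step 3: h′(-1.893) = 34.858694; z₃ = -1.893 − 0.05·34.858694 = -3.6359347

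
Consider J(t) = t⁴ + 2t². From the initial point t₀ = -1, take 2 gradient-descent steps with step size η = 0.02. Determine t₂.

-0.72538368

J′(t) = 4t³ + 4t
Step 1: J′(-1) = -8; t₁ = -1 − 0.02·(-8) = -0.84
Step 2: J′(-0.84) = -5.730816; t₂ = -0.84 − 0.02·(-5.730816) = -0.72538368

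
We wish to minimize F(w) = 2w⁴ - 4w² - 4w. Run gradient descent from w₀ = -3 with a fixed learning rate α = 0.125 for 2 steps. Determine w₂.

F′(w) = 8w³ - 8w - 4
w₁ = -3 − 0.125·(-196) = 21.5
w₂ = 21.5 − 0.125·79331 = -9894.875

-9894.875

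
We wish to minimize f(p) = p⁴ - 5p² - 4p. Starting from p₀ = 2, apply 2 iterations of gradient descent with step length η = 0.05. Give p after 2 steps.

f′(p) = 4p³ - 10p - 4
Step 1: f′(2) = 8; p₁ = 2 − 0.05·8 = 1.6
Step 2: f′(1.6) = -3.616; p₂ = 1.6 − 0.05·(-3.616) = 1.7808

1.7808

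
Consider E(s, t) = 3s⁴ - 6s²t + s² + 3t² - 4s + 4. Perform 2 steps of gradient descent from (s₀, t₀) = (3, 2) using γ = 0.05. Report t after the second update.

∇E = (12s³ - 12st + 2s - 4, -6s² + 6t)
(s₁, t₁) = (3, 2) − 0.05·(254, -42) = (-9.7, 4.1)
(s₂, t₂) = (-9.7, 4.1) − 0.05·(-10498.236, -539.94) = (515.2118, 31.097)
t = 31.097

31.097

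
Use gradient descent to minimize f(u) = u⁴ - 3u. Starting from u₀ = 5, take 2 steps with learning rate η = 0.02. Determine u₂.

4.76430272

f′(u) = 4u³ - 3
u₁ = 5 − 0.02·497 = -4.94
u₂ = -4.94 − 0.02·(-485.215136) = 4.76430272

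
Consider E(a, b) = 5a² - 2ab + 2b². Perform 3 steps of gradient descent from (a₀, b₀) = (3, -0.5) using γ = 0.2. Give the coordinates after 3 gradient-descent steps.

∇E = (10a - 2b, -2a + 4b)
(a₁, b₁) = (3, -0.5) − 0.2·(31, -8) = (-3.2, 1.1)
(a₂, b₂) = (-3.2, 1.1) − 0.2·(-34.2, 10.8) = (3.64, -1.06)
(a₃, b₃) = (3.64, -1.06) − 0.2·(38.52, -11.52) = (-4.064, 1.244)

(-4.064, 1.244)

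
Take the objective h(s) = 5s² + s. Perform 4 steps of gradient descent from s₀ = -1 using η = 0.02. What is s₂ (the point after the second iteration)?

-0.676

h′(s) = 10s + 1
Step 1: h′(-1) = -9; s₁ = -1 − 0.02·(-9) = -0.82
Step 2: h′(-0.82) = -7.2; s₂ = -0.82 − 0.02·(-7.2) = -0.676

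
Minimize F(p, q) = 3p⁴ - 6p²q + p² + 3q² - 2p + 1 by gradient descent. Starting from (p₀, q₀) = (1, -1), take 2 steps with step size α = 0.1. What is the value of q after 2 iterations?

1.256

∇F = (12p³ - 12pq + 2p - 2, -6p² + 6q)
Step 1: at (1, -1), ∇F = (24, -12) → (1, -1) − 0.1·(24, -12) = (-1.4, 0.2)
Step 2: at (-1.4, 0.2), ∇F = (-34.368, -10.56) → (-1.4, 0.2) − 0.1·(-34.368, -10.56) = (2.0368, 1.256)
q = 1.256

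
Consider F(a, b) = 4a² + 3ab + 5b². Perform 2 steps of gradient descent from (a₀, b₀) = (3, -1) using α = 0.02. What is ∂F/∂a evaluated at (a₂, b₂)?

14.9916

∇F = (8a + 3b, 3a + 10b)
Step 1: at (3, -1), ∇F = (21, -1) → (3, -1) − 0.02·(21, -1) = (2.58, -0.98)
Step 2: at (2.58, -0.98), ∇F = (17.7, -2.06) → (2.58, -0.98) − 0.02·(17.7, -2.06) = (2.226, -0.9388)
∂F/∂a at (2.226, -0.9388) = 14.9916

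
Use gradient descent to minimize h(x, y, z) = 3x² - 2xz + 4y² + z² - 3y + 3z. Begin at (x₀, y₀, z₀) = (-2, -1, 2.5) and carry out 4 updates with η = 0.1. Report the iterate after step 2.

∇h = (6x - 2z, 8y - 3, -2x + 2z + 3)
(x₁, y₁, z₁) = (-2, -1, 2.5) − 0.1·(-17, -11, 12) = (-0.3, 0.1, 1.3)
(x₂, y₂, z₂) = (-0.3, 0.1, 1.3) − 0.1·(-4.4, -2.2, 6.2) = (0.14, 0.32, 0.68)

(0.14, 0.32, 0.68)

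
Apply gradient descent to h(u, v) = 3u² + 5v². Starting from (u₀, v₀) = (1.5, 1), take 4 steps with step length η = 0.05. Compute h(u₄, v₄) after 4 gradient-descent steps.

∇h = (6u, 10v)
Step 1: at (1.5, 1), ∇h = (9, 10) → (1.5, 1) − 0.05·(9, 10) = (1.05, 0.5)
Step 2: at (1.05, 0.5), ∇h = (6.3, 5) → (1.05, 0.5) − 0.05·(6.3, 5) = (0.735, 0.25)
Step 3: at (0.735, 0.25), ∇h = (4.41, 2.5) → (0.735, 0.25) − 0.05·(4.41, 2.5) = (0.5145, 0.125)
Step 4: at (0.5145, 0.125), ∇h = (3.087, 1.25) → (0.5145, 0.125) − 0.05·(3.087, 1.25) = (0.36015, 0.0625)
h(0.36015, 0.0625) = 0.4086553175

0.4086553175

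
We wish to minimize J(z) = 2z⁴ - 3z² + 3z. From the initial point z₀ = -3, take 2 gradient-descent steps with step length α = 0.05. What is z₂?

-114.39375

J′(z) = 8z³ - 6z + 3
Step 1: J′(-3) = -195; z₁ = -3 − 0.05·(-195) = 6.75
Step 2: J′(6.75) = 2422.875; z₂ = 6.75 − 0.05·2422.875 = -114.39375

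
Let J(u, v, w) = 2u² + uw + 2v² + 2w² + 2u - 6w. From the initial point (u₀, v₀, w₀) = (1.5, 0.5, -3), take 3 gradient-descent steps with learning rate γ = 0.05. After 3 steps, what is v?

∇J = (4u + w + 2, 4v, u + 4w - 6)
(u₁, v₁, w₁) = (1.5, 0.5, -3) − 0.05·(5, 2, -16.5) = (1.25, 0.4, -2.175)
(u₂, v₂, w₂) = (1.25, 0.4, -2.175) − 0.05·(4.825, 1.6, -13.45) = (1.00875, 0.32, -1.5025)
(u₃, v₃, w₃) = (1.00875, 0.32, -1.5025) − 0.05·(4.5325, 1.28, -11.00125) = (0.782125, 0.256, -0.9524375)
v = 0.256

0.256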